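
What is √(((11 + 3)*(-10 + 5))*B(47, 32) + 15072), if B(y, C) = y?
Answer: √11782 ≈ 108.54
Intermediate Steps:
√(((11 + 3)*(-10 + 5))*B(47, 32) + 15072) = √(((11 + 3)*(-10 + 5))*47 + 15072) = √((14*(-5))*47 + 15072) = √(-70*47 + 15072) = √(-3290 + 15072) = √11782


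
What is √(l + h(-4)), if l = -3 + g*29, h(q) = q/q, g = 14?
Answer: 2*√101 ≈ 20.100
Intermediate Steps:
h(q) = 1
l = 403 (l = -3 + 14*29 = -3 + 406 = 403)
√(l + h(-4)) = √(403 + 1) = √404 = 2*√101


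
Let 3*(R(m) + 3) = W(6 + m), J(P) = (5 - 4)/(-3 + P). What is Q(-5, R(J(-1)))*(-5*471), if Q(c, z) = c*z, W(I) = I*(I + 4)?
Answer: 2955525/16 ≈ 1.8472e+5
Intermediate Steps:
J(P) = 1/(-3 + P)
W(I) = I*(4 + I)
R(m) = -3 + (6 + m)*(10 + m)/3 (R(m) = -3 + ((6 + m)*(4 + (6 + m)))/3 = -3 + ((6 + m)*(10 + m))/3 = -3 + (6 + m)*(10 + m)/3)
Q(-5, R(J(-1)))*(-5*471) = (-5*(-3 + (6 + 1/(-3 - 1))*(10 + 1/(-3 - 1))/3))*(-5*471) = -5*(-3 + (6 + 1/(-4))*(10 + 1/(-4))/3)*(-2355) = -5*(-3 + (6 - ¼)*(10 - ¼)/3)*(-2355) = -5*(-3 + (⅓)*(23/4)*(39/4))*(-2355) = -5*(-3 + 299/16)*(-2355) = -5*251/16*(-2355) = -1255/16*(-2355) = 2955525/16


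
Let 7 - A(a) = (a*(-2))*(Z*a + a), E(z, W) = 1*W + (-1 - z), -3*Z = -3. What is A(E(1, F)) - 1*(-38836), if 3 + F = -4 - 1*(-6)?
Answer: 38879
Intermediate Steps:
Z = 1 (Z = -1/3*(-3) = 1)
F = -1 (F = -3 + (-4 - 1*(-6)) = -3 + (-4 + 6) = -3 + 2 = -1)
E(z, W) = -1 + W - z (E(z, W) = W + (-1 - z) = -1 + W - z)
A(a) = 7 + 4*a**2 (A(a) = 7 - a*(-2)*(1*a + a) = 7 - (-2*a)*(a + a) = 7 - (-2*a)*2*a = 7 - (-4)*a**2 = 7 + 4*a**2)
A(E(1, F)) - 1*(-38836) = (7 + 4*(-1 - 1 - 1*1)**2) - 1*(-38836) = (7 + 4*(-1 - 1 - 1)**2) + 38836 = (7 + 4*(-3)**2) + 38836 = (7 + 4*9) + 38836 = (7 + 36) + 38836 = 43 + 38836 = 38879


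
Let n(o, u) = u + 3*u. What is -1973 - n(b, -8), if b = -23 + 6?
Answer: -1941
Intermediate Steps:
b = -17
n(o, u) = 4*u
-1973 - n(b, -8) = -1973 - 4*(-8) = -1973 - 1*(-32) = -1973 + 32 = -1941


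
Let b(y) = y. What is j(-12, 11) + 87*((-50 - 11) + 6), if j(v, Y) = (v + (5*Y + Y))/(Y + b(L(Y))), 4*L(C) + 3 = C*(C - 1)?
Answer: -722319/151 ≈ -4783.6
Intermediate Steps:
L(C) = -¾ + C*(-1 + C)/4 (L(C) = -¾ + (C*(C - 1))/4 = -¾ + (C*(-1 + C))/4 = -¾ + C*(-1 + C)/4)
j(v, Y) = (v + 6*Y)/(-¾ + Y²/4 + 3*Y/4) (j(v, Y) = (v + (5*Y + Y))/(Y + (-¾ - Y/4 + Y²/4)) = (v + 6*Y)/(-¾ + Y²/4 + 3*Y/4))
j(-12, 11) + 87*((-50 - 11) + 6) = 4*(-12 + 6*11)/(-3 + 11² + 3*11) + 87*((-50 - 11) + 6) = 4*(-12 + 66)/(-3 + 121 + 33) + 87*(-61 + 6) = 4*54/151 + 87*(-55) = 4*(1/151)*54 - 4785 = 216/151 - 4785 = -722319/151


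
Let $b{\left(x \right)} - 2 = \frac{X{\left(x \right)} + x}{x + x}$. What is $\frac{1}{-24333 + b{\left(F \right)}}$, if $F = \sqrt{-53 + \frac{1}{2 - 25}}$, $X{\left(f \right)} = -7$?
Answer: $- \frac{1220 i}{7 \sqrt{7015} + 29683210 i} \approx -4.1101 \cdot 10^{-5} - 8.118 \cdot 10^{-10} i$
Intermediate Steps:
$F = \frac{2 i \sqrt{7015}}{23}$ ($F = \sqrt{-53 + \frac{1}{-23}} = \sqrt{-53 - \frac{1}{23}} = \sqrt{- \frac{1220}{23}} = \frac{2 i \sqrt{7015}}{23} \approx 7.2831 i$)
$b{\left(x \right)} = 2 + \frac{-7 + x}{2 x}$ ($b{\left(x \right)} = 2 + \frac{-7 + x}{x + x} = 2 + \frac{-7 + x}{2 x}$)
$\frac{1}{-24333 + b{\left(F \right)}} = \frac{1}{-24333 + \frac{-7 + 5 \frac{2 i \sqrt{7015}}{23}}{2 \frac{2 i \sqrt{7015}}{23}}} = \frac{1}{-24333 + \frac{- \frac{i \sqrt{7015}}{610} \left(-7 + \frac{10 i \sqrt{7015}}{23}\right)}{2}} = \frac{1}{-24333 - \frac{i \sqrt{7015} \left(-7 + \frac{10 i \sqrt{7015}}{23}\right)}{1220}}$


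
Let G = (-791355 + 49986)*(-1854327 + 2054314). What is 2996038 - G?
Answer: 148267158241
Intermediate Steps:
G = -148264162203 (G = -741369*199987 = -148264162203)
2996038 - G = 2996038 - 1*(-148264162203) = 2996038 + 148264162203 = 148267158241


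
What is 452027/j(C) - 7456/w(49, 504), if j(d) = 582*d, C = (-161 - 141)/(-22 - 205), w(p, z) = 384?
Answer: 49598689/87882 ≈ 564.38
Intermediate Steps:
C = 302/227 (C = -302/(-227) = -302*(-1/227) = 302/227 ≈ 1.3304)
452027/j(C) - 7456/w(49, 504) = 452027/((582*(302/227))) - 7456/384 = 452027/(175764/227) - 7456*1/384 = 452027*(227/175764) - 233/12 = 102610129/175764 - 233/12 = 49598689/87882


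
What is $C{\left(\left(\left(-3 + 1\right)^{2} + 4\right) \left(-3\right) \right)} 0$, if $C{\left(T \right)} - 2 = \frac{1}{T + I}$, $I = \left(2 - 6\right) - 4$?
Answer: $0$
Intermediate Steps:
$I = -8$ ($I = -4 - 4 = -8$)
$C{\left(T \right)} = 2 + \frac{1}{-8 + T}$ ($C{\left(T \right)} = 2 + \frac{1}{T - 8} = 2 + \frac{1}{-8 + T}$)
$C{\left(\left(\left(-3 + 1\right)^{2} + 4\right) \left(-3\right) \right)} 0 = \frac{-15 + 2 \left(\left(-3 + 1\right)^{2} + 4\right) \left(-3\right)}{-8 + \left(\left(-3 + 1\right)^{2} + 4\right) \left(-3\right)} 0 = \frac{-15 + 2 \left(\left(-2\right)^{2} + 4\right) \left(-3\right)}{-8 + \left(\left(-2\right)^{2} + 4\right) \left(-3\right)} 0 = \frac{-15 + 2 \left(4 + 4\right) \left(-3\right)}{-8 + \left(4 + 4\right) \left(-3\right)} 0 = \frac{-15 + 2 \cdot 8 \left(-3\right)}{-8 + 8 \left(-3\right)} 0 = \frac{-15 + 2 \left(-24\right)}{-8 - 24} \cdot 0 = \frac{-15 - 48}{-32} \cdot 0 = \left(- \frac{1}{32}\right) \left(-63\right) 0 = \frac{63}{32} \cdot 0 = 0$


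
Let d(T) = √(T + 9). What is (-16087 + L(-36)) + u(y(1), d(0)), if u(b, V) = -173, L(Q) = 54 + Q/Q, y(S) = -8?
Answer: -16205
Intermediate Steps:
L(Q) = 55 (L(Q) = 54 + 1 = 55)
d(T) = √(9 + T)
(-16087 + L(-36)) + u(y(1), d(0)) = (-16087 + 55) - 173 = -16032 - 173 = -16205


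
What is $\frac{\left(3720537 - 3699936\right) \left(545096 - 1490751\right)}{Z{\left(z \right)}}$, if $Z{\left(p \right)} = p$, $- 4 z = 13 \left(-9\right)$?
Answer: $- \frac{8658417180}{13} \approx -6.6603 \cdot 10^{8}$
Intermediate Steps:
$z = \frac{117}{4}$ ($z = - \frac{13 \left(-9\right)}{4} = \left(- \frac{1}{4}\right) \left(-117\right) = \frac{117}{4} \approx 29.25$)
$\frac{\left(3720537 - 3699936\right) \left(545096 - 1490751\right)}{Z{\left(z \right)}} = \frac{\left(3720537 - 3699936\right) \left(545096 - 1490751\right)}{\frac{117}{4}} = 20601 \left(-945655\right) \frac{4}{117} = \left(-19481438655\right) \frac{4}{117} = - \frac{8658417180}{13}$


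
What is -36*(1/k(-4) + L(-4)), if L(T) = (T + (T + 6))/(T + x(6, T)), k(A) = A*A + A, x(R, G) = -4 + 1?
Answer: -93/7 ≈ -13.286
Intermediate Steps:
x(R, G) = -3
k(A) = A + A² (k(A) = A² + A = A + A²)
L(T) = (6 + 2*T)/(-3 + T) (L(T) = (T + (T + 6))/(T - 3) = (T + (6 + T))/(-3 + T) = (6 + 2*T)/(-3 + T))
-36*(1/k(-4) + L(-4)) = -36*(1/(-4*(1 - 4)) + 2*(3 - 4)/(-3 - 4)) = -36*(1/(-4*(-3)) + 2*(-1)/(-7)) = -36*(1/12 + 2*(-⅐)*(-1)) = -36*(1/12 + 2/7) = -36*31/84 = -93/7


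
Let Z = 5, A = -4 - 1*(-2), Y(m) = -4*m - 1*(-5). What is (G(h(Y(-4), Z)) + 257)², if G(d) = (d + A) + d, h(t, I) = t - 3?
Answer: 84681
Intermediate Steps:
Y(m) = 5 - 4*m (Y(m) = -4*m + 5 = 5 - 4*m)
A = -2 (A = -4 + 2 = -2)
h(t, I) = -3 + t
G(d) = -2 + 2*d (G(d) = (d - 2) + d = (-2 + d) + d = -2 + 2*d)
(G(h(Y(-4), Z)) + 257)² = ((-2 + 2*(-3 + (5 - 4*(-4)))) + 257)² = ((-2 + 2*(-3 + (5 + 16))) + 257)² = ((-2 + 2*(-3 + 21)) + 257)² = ((-2 + 2*18) + 257)² = ((-2 + 36) + 257)² = (34 + 257)² = 291² = 84681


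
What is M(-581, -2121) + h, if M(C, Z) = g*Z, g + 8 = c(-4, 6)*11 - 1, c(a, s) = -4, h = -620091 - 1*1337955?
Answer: -1845633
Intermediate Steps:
h = -1958046 (h = -620091 - 1337955 = -1958046)
g = -53 (g = -8 + (-4*11 - 1) = -8 + (-44 - 1) = -8 - 45 = -53)
M(C, Z) = -53*Z
M(-581, -2121) + h = -53*(-2121) - 1958046 = 112413 - 1958046 = -1845633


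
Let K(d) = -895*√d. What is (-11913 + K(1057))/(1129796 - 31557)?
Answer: -11913/1098239 - 895*√1057/1098239 ≈ -0.037342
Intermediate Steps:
(-11913 + K(1057))/(1129796 - 31557) = (-11913 - 895*√1057)/(1129796 - 31557) = (-11913 - 895*√1057)/1098239 = (-11913 - 895*√1057)*(1/1098239) = -11913/1098239 - 895*√1057/1098239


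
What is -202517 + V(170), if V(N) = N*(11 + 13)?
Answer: -198437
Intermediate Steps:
V(N) = 24*N (V(N) = N*24 = 24*N)
-202517 + V(170) = -202517 + 24*170 = -202517 + 4080 = -198437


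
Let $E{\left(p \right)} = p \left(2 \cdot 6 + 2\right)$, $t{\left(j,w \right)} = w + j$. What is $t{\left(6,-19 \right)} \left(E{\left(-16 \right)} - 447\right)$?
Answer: $8723$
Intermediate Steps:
$t{\left(j,w \right)} = j + w$
$E{\left(p \right)} = 14 p$ ($E{\left(p \right)} = p \left(12 + 2\right) = p 14 = 14 p$)
$t{\left(6,-19 \right)} \left(E{\left(-16 \right)} - 447\right) = \left(6 - 19\right) \left(14 \left(-16\right) - 447\right) = - 13 \left(-224 - 447\right) = \left(-13\right) \left(-671\right) = 8723$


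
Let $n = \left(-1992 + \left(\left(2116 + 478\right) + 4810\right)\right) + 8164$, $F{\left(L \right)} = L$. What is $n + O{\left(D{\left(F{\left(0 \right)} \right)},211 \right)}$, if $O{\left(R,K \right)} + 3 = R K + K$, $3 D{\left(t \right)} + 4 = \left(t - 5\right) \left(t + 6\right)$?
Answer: $\frac{34178}{3} \approx 11393.0$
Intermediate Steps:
$D{\left(t \right)} = - \frac{4}{3} + \frac{\left(-5 + t\right) \left(6 + t\right)}{3}$ ($D{\left(t \right)} = - \frac{4}{3} + \frac{\left(t - 5\right) \left(t + 6\right)}{3} = - \frac{4}{3} + \frac{\left(-5 + t\right) \left(6 + t\right)}{3}$)
$n = 13576$ ($n = \left(-1992 + \left(2594 + 4810\right)\right) + 8164 = \left(-1992 + 7404\right) + 8164 = 5412 + 8164 = 13576$)
$O{\left(R,K \right)} = -3 + K + K R$ ($O{\left(R,K \right)} = -3 + \left(R K + K\right) = -3 + \left(K R + K\right) = -3 + \left(K + K R\right) = -3 + K + K R$)
$n + O{\left(D{\left(F{\left(0 \right)} \right)},211 \right)} = 13576 + \left(-3 + 211 + 211 \left(- \frac{34}{3} + \frac{1}{3} \cdot 0 + \frac{0^{2}}{3}\right)\right) = 13576 + \left(-3 + 211 + 211 \left(- \frac{34}{3} + 0 + \frac{1}{3} \cdot 0\right)\right) = 13576 + \left(-3 + 211 + 211 \left(- \frac{34}{3} + 0 + 0\right)\right) = 13576 + \left(-3 + 211 + 211 \left(- \frac{34}{3}\right)\right) = 13576 - \frac{6550}{3} = \frac{34178}{3}$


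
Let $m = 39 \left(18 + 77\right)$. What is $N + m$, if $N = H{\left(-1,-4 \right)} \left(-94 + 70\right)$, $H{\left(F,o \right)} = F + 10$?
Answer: $3489$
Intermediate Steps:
$H{\left(F,o \right)} = 10 + F$
$N = -216$ ($N = \left(10 - 1\right) \left(-94 + 70\right) = 9 \left(-24\right) = -216$)
$m = 3705$ ($m = 39 \cdot 95 = 3705$)
$N + m = -216 + 3705 = 3489$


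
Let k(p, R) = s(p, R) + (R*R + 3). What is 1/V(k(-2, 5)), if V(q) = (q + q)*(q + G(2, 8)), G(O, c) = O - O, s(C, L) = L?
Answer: 1/2178 ≈ 0.00045914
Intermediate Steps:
k(p, R) = 3 + R + R² (k(p, R) = R + (R*R + 3) = R + (R² + 3) = R + (3 + R²) = 3 + R + R²)
G(O, c) = 0
V(q) = 2*q² (V(q) = (q + q)*(q + 0) = (2*q)*q = 2*q²)
1/V(k(-2, 5)) = 1/(2*(3 + 5 + 5²)²) = 1/(2*(3 + 5 + 25)²) = 1/(2*33²) = 1/(2*1089) = 1/2178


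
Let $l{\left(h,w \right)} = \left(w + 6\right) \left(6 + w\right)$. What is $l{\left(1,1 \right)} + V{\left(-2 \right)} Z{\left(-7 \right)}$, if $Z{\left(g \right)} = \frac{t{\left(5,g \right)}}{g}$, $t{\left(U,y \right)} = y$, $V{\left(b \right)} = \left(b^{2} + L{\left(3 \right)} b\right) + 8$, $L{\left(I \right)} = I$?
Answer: $55$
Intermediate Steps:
$l{\left(h,w \right)} = \left(6 + w\right)^{2}$ ($l{\left(h,w \right)} = \left(6 + w\right) \left(6 + w\right) = \left(6 + w\right)^{2}$)
$V{\left(b \right)} = 8 + b^{2} + 3 b$ ($V{\left(b \right)} = \left(b^{2} + 3 b\right) + 8 = 8 + b^{2} + 3 b$)
$Z{\left(g \right)} = 1$ ($Z{\left(g \right)} = \frac{g}{g} = 1$)
$l{\left(1,1 \right)} + V{\left(-2 \right)} Z{\left(-7 \right)} = \left(6 + 1\right)^{2} + \left(8 + \left(-2\right)^{2} + 3 \left(-2\right)\right) 1 = 7^{2} + \left(8 + 4 - 6\right) 1 = 49 + 6 \cdot 1 = 49 + 6 = 55$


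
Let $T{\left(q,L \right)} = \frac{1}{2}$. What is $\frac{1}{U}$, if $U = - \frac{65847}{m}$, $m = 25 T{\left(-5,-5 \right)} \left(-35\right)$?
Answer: $\frac{875}{131694} \approx 0.0066442$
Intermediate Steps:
$T{\left(q,L \right)} = \frac{1}{2}$
$m = - \frac{875}{2}$ ($m = 25 \cdot \frac{1}{2} \left(-35\right) = \frac{25}{2} \left(-35\right) = - \frac{875}{2} \approx -437.5$)
$U = \frac{131694}{875}$ ($U = - \frac{65847}{- \frac{875}{2}} = \left(-65847\right) \left(- \frac{2}{875}\right) = \frac{131694}{875} \approx 150.51$)
$\frac{1}{U} = \frac{1}{\frac{131694}{875}} = \frac{875}{131694}$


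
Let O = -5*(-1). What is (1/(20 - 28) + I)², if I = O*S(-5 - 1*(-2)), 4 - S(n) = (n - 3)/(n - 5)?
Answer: 16641/64 ≈ 260.02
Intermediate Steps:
S(n) = 4 - (-3 + n)/(-5 + n) (S(n) = 4 - (n - 3)/(n - 5) = 4 - (-3 + n)/(-5 + n))
O = 5
I = 65/4 (I = 5*((-17 + 3*(-5 - 1*(-2)))/(-5 + (-5 - 1*(-2)))) = 5*((-17 + 3*(-5 + 2))/(-5 + (-5 + 2))) = 5*((-17 + 3*(-3))/(-5 - 3)) = 5*((-17 - 9)/(-8)) = 5*(-⅛*(-26)) = 5*(13/4) = 65/4 ≈ 16.250)
(1/(20 - 28) + I)² = (1/(20 - 28) + 65/4)² = (1/(-8) + 65/4)² = (-⅛ + 65/4)² = (129/8)² = 16641/64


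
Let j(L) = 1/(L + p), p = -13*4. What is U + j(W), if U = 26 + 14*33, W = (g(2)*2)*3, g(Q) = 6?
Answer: 7807/16 ≈ 487.94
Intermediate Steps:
p = -52
W = 36 (W = (6*2)*3 = 12*3 = 36)
j(L) = 1/(-52 + L) (j(L) = 1/(L - 52) = 1/(-52 + L))
U = 488 (U = 26 + 462 = 488)
U + j(W) = 488 + 1/(-52 + 36) = 488 + 1/(-16) = 488 - 1/16 = 7807/16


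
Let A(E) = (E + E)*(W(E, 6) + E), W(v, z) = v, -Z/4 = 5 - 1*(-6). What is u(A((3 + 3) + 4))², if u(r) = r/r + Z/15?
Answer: 841/225 ≈ 3.7378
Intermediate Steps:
Z = -44 (Z = -4*(5 - 1*(-6)) = -4*(5 + 6) = -4*11 = -44)
A(E) = 4*E² (A(E) = (E + E)*(E + E) = (2*E)*(2*E) = 4*E²)
u(r) = -29/15 (u(r) = r/r - 44/15 = 1 - 44*1/15 = 1 - 44/15 = -29/15)
u(A((3 + 3) + 4))² = (-29/15)² = 841/225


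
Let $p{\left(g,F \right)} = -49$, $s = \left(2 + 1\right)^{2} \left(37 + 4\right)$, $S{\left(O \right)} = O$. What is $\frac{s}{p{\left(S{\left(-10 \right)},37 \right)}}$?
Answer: $- \frac{369}{49} \approx -7.5306$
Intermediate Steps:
$s = 369$ ($s = 3^{2} \cdot 41 = 9 \cdot 41 = 369$)
$\frac{s}{p{\left(S{\left(-10 \right)},37 \right)}} = \frac{369}{-49} = 369 \left(- \frac{1}{49}\right) = - \frac{369}{49}$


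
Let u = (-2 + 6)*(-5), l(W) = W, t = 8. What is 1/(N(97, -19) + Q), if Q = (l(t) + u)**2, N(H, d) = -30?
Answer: 1/114 ≈ 0.0087719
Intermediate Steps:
u = -20 (u = 4*(-5) = -20)
Q = 144 (Q = (8 - 20)**2 = (-12)**2 = 144)
1/(N(97, -19) + Q) = 1/(-30 + 144) = 1/114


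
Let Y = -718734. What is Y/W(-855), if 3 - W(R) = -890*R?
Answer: 239578/253649 ≈ 0.94453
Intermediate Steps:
W(R) = 3 + 890*R (W(R) = 3 - (-890)*R = 3 + 890*R)
Y/W(-855) = -718734/(3 + 890*(-855)) = -718734/(3 - 760950) = -718734/(-760947) = -718734*(-1/760947) = 239578/253649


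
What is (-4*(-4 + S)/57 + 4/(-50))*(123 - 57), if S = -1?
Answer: 8492/475 ≈ 17.878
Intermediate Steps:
(-4*(-4 + S)/57 + 4/(-50))*(123 - 57) = (-4*(-4 - 1)/57 + 4/(-50))*(123 - 57) = (-4*(-5)*(1/57) + 4*(-1/50))*66 = (20*(1/57) - 2/25)*66 = (20/57 - 2/25)*66 = (386/1425)*66 = 8492/475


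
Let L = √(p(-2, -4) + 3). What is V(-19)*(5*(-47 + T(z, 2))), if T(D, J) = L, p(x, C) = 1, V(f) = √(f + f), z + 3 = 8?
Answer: -225*I*√38 ≈ -1387.0*I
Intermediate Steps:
z = 5 (z = -3 + 8 = 5)
V(f) = √2*√f (V(f) = √(2*f) = √2*√f)
L = 2 (L = √(1 + 3) = √4 = 2)
T(D, J) = 2
V(-19)*(5*(-47 + T(z, 2))) = (√2*√(-19))*(5*(-47 + 2)) = (√2*(I*√19))*(5*(-45)) = (I*√38)*(-225) = -225*I*√38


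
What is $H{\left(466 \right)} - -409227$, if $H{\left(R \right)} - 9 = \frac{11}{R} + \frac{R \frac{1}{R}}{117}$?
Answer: $\frac{22312366945}{54522} \approx 4.0924 \cdot 10^{5}$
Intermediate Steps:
$H{\left(R \right)} = \frac{1054}{117} + \frac{11}{R}$ ($H{\left(R \right)} = 9 + \left(\frac{11}{R} + \frac{R \frac{1}{R}}{117}\right) = 9 + \left(\frac{11}{R} + 1 \cdot \frac{1}{117}\right) = 9 + \left(\frac{11}{R} + \frac{1}{117}\right) = 9 + \left(\frac{1}{117} + \frac{11}{R}\right) = \frac{1054}{117} + \frac{11}{R}$)
$H{\left(466 \right)} - -409227 = \left(\frac{1054}{117} + \frac{11}{466}\right) - -409227 = \left(\frac{1054}{117} + 11 \cdot \frac{1}{466}\right) + 409227 = \left(\frac{1054}{117} + \frac{11}{466}\right) + 409227 = \frac{492451}{54522} + 409227 = \frac{22312366945}{54522}$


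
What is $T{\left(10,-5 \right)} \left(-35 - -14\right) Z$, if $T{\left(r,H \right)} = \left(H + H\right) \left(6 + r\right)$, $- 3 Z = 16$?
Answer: $-17920$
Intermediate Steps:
$Z = - \frac{16}{3}$ ($Z = \left(- \frac{1}{3}\right) 16 = - \frac{16}{3} \approx -5.3333$)
$T{\left(r,H \right)} = 2 H \left(6 + r\right)$
$T{\left(10,-5 \right)} \left(-35 - -14\right) Z = 2 \left(-5\right) \left(6 + 10\right) \left(-35 - -14\right) \left(- \frac{16}{3}\right) = 2 \left(-5\right) 16 \left(-35 + 14\right) \left(- \frac{16}{3}\right) = \left(-160\right) \left(-21\right) \left(- \frac{16}{3}\right) = 3360 \left(- \frac{16}{3}\right) = -17920$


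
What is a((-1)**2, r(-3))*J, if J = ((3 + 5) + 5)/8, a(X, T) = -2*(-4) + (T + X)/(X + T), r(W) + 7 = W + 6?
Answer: 117/8 ≈ 14.625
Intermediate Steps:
r(W) = -1 + W (r(W) = -7 + (W + 6) = -7 + (6 + W) = -1 + W)
a(X, T) = 9 (a(X, T) = 8 + (T + X)/(T + X) = 8 + 1 = 9)
J = 13/8 (J = (8 + 5)*(1/8) = 13*(1/8) = 13/8 ≈ 1.6250)
a((-1)**2, r(-3))*J = 9*(13/8) = 117/8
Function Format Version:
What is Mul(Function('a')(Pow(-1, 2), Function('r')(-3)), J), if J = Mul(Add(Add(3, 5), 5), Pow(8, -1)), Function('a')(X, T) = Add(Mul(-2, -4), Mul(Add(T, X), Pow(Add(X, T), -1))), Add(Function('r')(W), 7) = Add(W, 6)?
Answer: Rational(117, 8) ≈ 14.625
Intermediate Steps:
Function('r')(W) = Add(-1, W) (Function('r')(W) = Add(-7, Add(W, 6)) = Add(-7, Add(6, W)) = Add(-1, W))
Function('a')(X, T) = 9 (Function('a')(X, T) = Add(8, Mul(Add(T, X), Pow(Add(T, X), -1))) = Add(8, 1) = 9)
J = Rational(13, 8) (J = Mul(Add(8, 5), Rational(1, 8)) = Mul(13, Rational(1, 8)) = Rational(13, 8) ≈ 1.6250)
Mul(Function('a')(Pow(-1, 2), Function('r')(-3)), J) = Mul(9, Rational(13, 8)) = Rational(117, 8)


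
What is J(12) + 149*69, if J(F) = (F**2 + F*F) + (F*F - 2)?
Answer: 10711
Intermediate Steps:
J(F) = -2 + 3*F**2 (J(F) = (F**2 + F**2) + (F**2 - 2) = 2*F**2 + (-2 + F**2) = -2 + 3*F**2)
J(12) + 149*69 = (-2 + 3*12**2) + 149*69 = (-2 + 3*144) + 10281 = (-2 + 432) + 10281 = 430 + 10281 = 10711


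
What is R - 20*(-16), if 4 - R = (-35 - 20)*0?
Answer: 324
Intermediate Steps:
R = 4 (R = 4 - (-35 - 20)*0 = 4 - (-55)*0 = 4 - 1*0 = 4 + 0 = 4)
R - 20*(-16) = 4 - 20*(-16) = 4 + 320 = 324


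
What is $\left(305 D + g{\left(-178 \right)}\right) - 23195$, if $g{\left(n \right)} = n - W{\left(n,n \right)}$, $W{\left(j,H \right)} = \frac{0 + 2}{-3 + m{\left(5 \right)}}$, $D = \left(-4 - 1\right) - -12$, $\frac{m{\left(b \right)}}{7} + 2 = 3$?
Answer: $- \frac{42477}{2} \approx -21239.0$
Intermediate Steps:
$m{\left(b \right)} = 7$ ($m{\left(b \right)} = -14 + 7 \cdot 3 = -14 + 21 = 7$)
$D = 7$ ($D = \left(-4 - 1\right) + 12 = -5 + 12 = 7$)
$W{\left(j,H \right)} = \frac{1}{2}$ ($W{\left(j,H \right)} = \frac{0 + 2}{-3 + 7} = \frac{2}{4} = 2 \cdot \frac{1}{4} = \frac{1}{2}$)
$g{\left(n \right)} = - \frac{1}{2} + n$ ($g{\left(n \right)} = n - \frac{1}{2} = - \frac{1}{2} + n$)
$\left(305 D + g{\left(-178 \right)}\right) - 23195 = \left(305 \cdot 7 - \frac{357}{2}\right) - 23195 = \left(2135 - \frac{357}{2}\right) - 23195 = \frac{3913}{2} - 23195 = - \frac{42477}{2}$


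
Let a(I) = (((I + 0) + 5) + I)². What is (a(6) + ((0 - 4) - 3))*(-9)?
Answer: -2538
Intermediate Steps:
a(I) = (5 + 2*I)² (a(I) = ((I + 5) + I)² = ((5 + I) + I)² = (5 + 2*I)²)
(a(6) + ((0 - 4) - 3))*(-9) = ((5 + 2*6)² + ((0 - 4) - 3))*(-9) = ((5 + 12)² + (-4 - 3))*(-9) = (17² - 7)*(-9) = (289 - 7)*(-9) = 282*(-9) = -2538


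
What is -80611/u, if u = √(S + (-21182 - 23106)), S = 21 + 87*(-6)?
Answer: 80611*I*√44789/44789 ≈ 380.9*I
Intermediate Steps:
S = -501 (S = 21 - 522 = -501)
u = I*√44789 (u = √(-501 + (-21182 - 23106)) = √(-501 - 44288) = √(-44789) = I*√44789 ≈ 211.63*I)
-80611/u = -80611*(-I*√44789/44789) = -(-80611)*I*√44789/44789 = 80611*I*√44789/44789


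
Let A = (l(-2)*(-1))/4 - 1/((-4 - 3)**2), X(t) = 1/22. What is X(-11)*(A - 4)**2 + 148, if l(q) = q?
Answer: 31389649/211288 ≈ 148.56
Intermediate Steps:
X(t) = 1/22
A = 47/98 (A = -2*(-1)/4 - 1/((-4 - 3)**2) = 2*(1/4) - 1/((-7)**2) = 1/2 - 1/49 = 47/98 ≈ 0.47959)
X(-11)*(A - 4)**2 + 148 = (47/98 - 4)**2/22 + 148 = (-345/98)**2/22 + 148 = (1/22)*(119025/9604) + 148 = 119025/211288 + 148 = 31389649/211288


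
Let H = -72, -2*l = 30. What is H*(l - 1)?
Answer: 1152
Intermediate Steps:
l = -15 (l = -1/2*30 = -15)
H*(l - 1) = -72*(-15 - 1) = -72*(-16) = 1152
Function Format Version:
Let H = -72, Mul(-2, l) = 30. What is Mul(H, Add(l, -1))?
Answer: 1152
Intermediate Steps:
l = -15 (l = Mul(Rational(-1, 2), 30) = -15)
Mul(H, Add(l, -1)) = Mul(-72, Add(-15, -1)) = Mul(-72, -16) = 1152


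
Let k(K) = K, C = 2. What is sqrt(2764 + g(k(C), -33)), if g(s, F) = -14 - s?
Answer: 2*sqrt(687) ≈ 52.421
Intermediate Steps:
sqrt(2764 + g(k(C), -33)) = sqrt(2764 + (-14 - 1*2)) = sqrt(2764 + (-14 - 2)) = sqrt(2764 - 16) = sqrt(2748) = 2*sqrt(687)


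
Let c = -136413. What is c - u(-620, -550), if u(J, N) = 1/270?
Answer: -36831511/270 ≈ -1.3641e+5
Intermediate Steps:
u(J, N) = 1/270
c - u(-620, -550) = -136413 - 1*1/270 = -136413 - 1/270 = -36831511/270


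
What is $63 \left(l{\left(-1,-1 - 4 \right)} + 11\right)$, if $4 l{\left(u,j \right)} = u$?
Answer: $\frac{2709}{4} \approx 677.25$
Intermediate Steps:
$l{\left(u,j \right)} = \frac{u}{4}$
$63 \left(l{\left(-1,-1 - 4 \right)} + 11\right) = 63 \left(\frac{1}{4} \left(-1\right) + 11\right) = 63 \left(- \frac{1}{4} + 11\right) = 63 \cdot \frac{43}{4} = \frac{2709}{4}$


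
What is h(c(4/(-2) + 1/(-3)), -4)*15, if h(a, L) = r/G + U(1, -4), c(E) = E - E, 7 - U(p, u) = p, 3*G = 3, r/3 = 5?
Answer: 315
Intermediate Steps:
r = 15 (r = 3*5 = 15)
G = 1 (G = (⅓)*3 = 1)
U(p, u) = 7 - p
c(E) = 0
h(a, L) = 21 (h(a, L) = 15/1 + (7 - 1*1) = 15*1 + (7 - 1) = 15 + 6 = 21)
h(c(4/(-2) + 1/(-3)), -4)*15 = 21*15 = 315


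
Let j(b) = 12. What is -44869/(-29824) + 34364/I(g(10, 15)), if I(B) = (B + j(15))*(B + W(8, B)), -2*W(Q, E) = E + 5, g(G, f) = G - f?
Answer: -1023301521/1043840 ≈ -980.32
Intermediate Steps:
W(Q, E) = -5/2 - E/2 (W(Q, E) = -(E + 5)/2 = -(5 + E)/2 = -5/2 - E/2)
I(B) = (12 + B)*(-5/2 + B/2) (I(B) = (B + 12)*(B + (-5/2 - B/2)) = (12 + B)*(-5/2 + B/2))
-44869/(-29824) + 34364/I(g(10, 15)) = -44869/(-29824) + 34364/(-30 + (10 - 1*15)**2/2 + 7*(10 - 1*15)/2) = -44869*(-1/29824) + 34364/(-30 + (10 - 15)**2/2 + 7*(10 - 15)/2) = 44869/29824 + 34364/(-30 + (1/2)*(-5)**2 + (7/2)*(-5)) = 44869/29824 + 34364/(-30 + (1/2)*25 - 35/2) = 44869/29824 + 34364/(-30 + 25/2 - 35/2) = 44869/29824 + 34364/(-35) = 44869/29824 + 34364*(-1/35) = 44869/29824 - 34364/35 = -1023301521/1043840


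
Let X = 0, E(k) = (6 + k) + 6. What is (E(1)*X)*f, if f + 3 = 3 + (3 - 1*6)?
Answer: 0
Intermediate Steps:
f = -3 (f = -3 + (3 + (3 - 1*6)) = -3 + (3 + (3 - 6)) = -3 + (3 - 3) = -3 + 0 = -3)
E(k) = 12 + k
(E(1)*X)*f = ((12 + 1)*0)*(-3) = (13*0)*(-3) = 0*(-3) = 0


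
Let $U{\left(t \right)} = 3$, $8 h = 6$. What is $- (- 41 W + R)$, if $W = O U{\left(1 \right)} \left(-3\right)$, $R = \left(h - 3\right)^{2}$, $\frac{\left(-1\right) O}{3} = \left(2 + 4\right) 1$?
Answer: $\frac{106191}{16} \approx 6636.9$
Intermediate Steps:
$h = \frac{3}{4}$ ($h = \frac{1}{8} \cdot 6 = \frac{3}{4} \approx 0.75$)
$O = -18$ ($O = - 3 \left(2 + 4\right) 1 = - 3 \cdot 6 \cdot 1 = \left(-3\right) 6 = -18$)
$R = \frac{81}{16}$ ($R = \left(\frac{3}{4} - 3\right)^{2} = \left(- \frac{9}{4}\right)^{2} = \frac{81}{16} \approx 5.0625$)
$W = 162$ ($W = \left(-18\right) 3 \left(-3\right) = \left(-54\right) \left(-3\right) = 162$)
$- (- 41 W + R) = - (\left(-41\right) 162 + \frac{81}{16}) = - (-6642 + \frac{81}{16}) = \left(-1\right) \left(- \frac{106191}{16}\right) = \frac{106191}{16}$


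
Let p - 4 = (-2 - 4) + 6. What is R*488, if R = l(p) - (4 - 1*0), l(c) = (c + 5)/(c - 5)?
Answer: -6344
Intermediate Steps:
p = 4 (p = 4 + ((-2 - 4) + 6) = 4 + (-6 + 6) = 4 + 0 = 4)
l(c) = (5 + c)/(-5 + c)
R = -13 (R = (5 + 4)/(-5 + 4) - (4 - 1*0) = 9/(-1) - (4 + 0) = -1*9 - 1*4 = -9 - 4 = -13)
R*488 = -13*488 = -6344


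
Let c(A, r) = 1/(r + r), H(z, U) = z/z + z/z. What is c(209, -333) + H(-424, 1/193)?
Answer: 1331/666 ≈ 1.9985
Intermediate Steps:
H(z, U) = 2 (H(z, U) = 1 + 1 = 2)
c(A, r) = 1/(2*r)
c(209, -333) + H(-424, 1/193) = (½)/(-333) + 2 = (½)*(-1/333) + 2 = -1/666 + 2 = 1331/666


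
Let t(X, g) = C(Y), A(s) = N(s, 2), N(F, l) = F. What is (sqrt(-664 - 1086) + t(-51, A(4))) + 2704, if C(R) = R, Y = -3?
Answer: 2701 + 5*I*sqrt(70) ≈ 2701.0 + 41.833*I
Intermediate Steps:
A(s) = s
t(X, g) = -3
(sqrt(-664 - 1086) + t(-51, A(4))) + 2704 = (sqrt(-664 - 1086) - 3) + 2704 = (sqrt(-1750) - 3) + 2704 = (5*I*sqrt(70) - 3) + 2704 = (-3 + 5*I*sqrt(70)) + 2704 = 2701 + 5*I*sqrt(70)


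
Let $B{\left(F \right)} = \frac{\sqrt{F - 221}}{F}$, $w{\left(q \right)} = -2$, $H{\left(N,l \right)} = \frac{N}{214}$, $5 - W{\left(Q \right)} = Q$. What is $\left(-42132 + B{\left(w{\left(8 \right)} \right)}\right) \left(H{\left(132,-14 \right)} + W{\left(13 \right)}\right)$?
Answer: $\frac{33284280}{107} + \frac{395 i \sqrt{223}}{107} \approx 3.1107 \cdot 10^{5} + 55.127 i$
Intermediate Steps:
$W{\left(Q \right)} = 5 - Q$
$H{\left(N,l \right)} = \frac{N}{214}$ ($H{\left(N,l \right)} = N \frac{1}{214} = \frac{N}{214}$)
$B{\left(F \right)} = \frac{\sqrt{-221 + F}}{F}$
$\left(-42132 + B{\left(w{\left(8 \right)} \right)}\right) \left(H{\left(132,-14 \right)} + W{\left(13 \right)}\right) = \left(-42132 + \frac{\sqrt{-221 - 2}}{-2}\right) \left(\frac{1}{214} \cdot 132 + \left(5 - 13\right)\right) = \left(-42132 - \frac{\sqrt{-223}}{2}\right) \left(\frac{66}{107} + \left(5 - 13\right)\right) = \left(-42132 - \frac{i \sqrt{223}}{2}\right) \left(\frac{66}{107} - 8\right) = \left(-42132 - \frac{i \sqrt{223}}{2}\right) \left(- \frac{790}{107}\right) = \frac{33284280}{107} + \frac{395 i \sqrt{223}}{107}$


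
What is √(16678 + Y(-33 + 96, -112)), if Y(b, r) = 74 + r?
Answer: 16*√65 ≈ 129.00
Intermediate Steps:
√(16678 + Y(-33 + 96, -112)) = √(16678 + (74 - 112)) = √(16678 - 38) = √16640 = 16*√65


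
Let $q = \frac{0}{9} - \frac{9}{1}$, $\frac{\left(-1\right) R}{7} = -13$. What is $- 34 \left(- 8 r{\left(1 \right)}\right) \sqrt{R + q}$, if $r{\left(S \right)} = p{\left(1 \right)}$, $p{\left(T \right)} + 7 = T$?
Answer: $- 1632 \sqrt{82} \approx -14778.0$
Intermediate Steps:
$R = 91$ ($R = \left(-7\right) \left(-13\right) = 91$)
$p{\left(T \right)} = -7 + T$
$q = -9$ ($q = 0 \cdot \frac{1}{9} - 9 = 0 - 9 = -9$)
$r{\left(S \right)} = -6$ ($r{\left(S \right)} = -7 + 1 = -6$)
$- 34 \left(- 8 r{\left(1 \right)}\right) \sqrt{R + q} = - 34 \left(\left(-8\right) \left(-6\right)\right) \sqrt{91 - 9} = \left(-34\right) 48 \sqrt{82} = - 1632 \sqrt{82}$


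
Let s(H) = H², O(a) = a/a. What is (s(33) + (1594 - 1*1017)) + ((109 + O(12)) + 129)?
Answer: 1905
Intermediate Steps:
O(a) = 1
(s(33) + (1594 - 1*1017)) + ((109 + O(12)) + 129) = (33² + (1594 - 1*1017)) + ((109 + 1) + 129) = (1089 + (1594 - 1017)) + (110 + 129) = (1089 + 577) + 239 = 1666 + 239 = 1905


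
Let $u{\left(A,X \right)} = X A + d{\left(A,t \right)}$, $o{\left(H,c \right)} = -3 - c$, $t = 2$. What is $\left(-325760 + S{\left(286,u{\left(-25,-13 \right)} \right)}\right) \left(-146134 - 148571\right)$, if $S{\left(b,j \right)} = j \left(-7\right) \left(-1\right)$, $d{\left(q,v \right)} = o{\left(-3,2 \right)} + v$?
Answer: $95338835730$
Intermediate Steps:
$d{\left(q,v \right)} = -5 + v$ ($d{\left(q,v \right)} = \left(-3 - 2\right) + v = -5 + v$)
$u{\left(A,X \right)} = -3 + A X$ ($u{\left(A,X \right)} = X A + \left(-5 + 2\right) = A X - 3 = -3 + A X$)
$S{\left(b,j \right)} = 7 j$ ($S{\left(b,j \right)} = - 7 j \left(-1\right) = 7 j$)
$\left(-325760 + S{\left(286,u{\left(-25,-13 \right)} \right)}\right) \left(-146134 - 148571\right) = \left(-325760 + 7 \left(-3 - -325\right)\right) \left(-146134 - 148571\right) = \left(-325760 + 7 \left(-3 + 325\right)\right) \left(-294705\right) = \left(-325760 + 7 \cdot 322\right) \left(-294705\right) = \left(-325760 + 2254\right) \left(-294705\right) = \left(-323506\right) \left(-294705\right) = 95338835730$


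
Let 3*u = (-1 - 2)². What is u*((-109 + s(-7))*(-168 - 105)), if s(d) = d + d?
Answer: 100737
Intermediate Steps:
s(d) = 2*d
u = 3 (u = (-1 - 2)²/3 = (⅓)*(-3)² = (⅓)*9 = 3)
u*((-109 + s(-7))*(-168 - 105)) = 3*((-109 + 2*(-7))*(-168 - 105)) = 3*((-109 - 14)*(-273)) = 3*(-123*(-273)) = 3*33579 = 100737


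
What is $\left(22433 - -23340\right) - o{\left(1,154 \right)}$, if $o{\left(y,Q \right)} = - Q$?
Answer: $45927$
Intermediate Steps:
$\left(22433 - -23340\right) - o{\left(1,154 \right)} = \left(22433 - -23340\right) - \left(-1\right) 154 = \left(22433 + 23340\right) - -154 = 45773 + 154 = 45927$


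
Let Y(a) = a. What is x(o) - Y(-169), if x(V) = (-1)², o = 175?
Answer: 170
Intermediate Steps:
x(V) = 1
x(o) - Y(-169) = 1 - 1*(-169) = 1 + 169 = 170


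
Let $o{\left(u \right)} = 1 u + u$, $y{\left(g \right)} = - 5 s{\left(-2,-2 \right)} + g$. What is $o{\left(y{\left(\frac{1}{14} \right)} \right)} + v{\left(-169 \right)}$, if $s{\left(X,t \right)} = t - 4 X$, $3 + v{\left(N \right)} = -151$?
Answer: $- \frac{1497}{7} \approx -213.86$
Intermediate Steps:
$v{\left(N \right)} = -154$ ($v{\left(N \right)} = -3 - 151 = -154$)
$y{\left(g \right)} = -30 + g$ ($y{\left(g \right)} = - 5 \left(-2 - -8\right) + g = - 5 \left(-2 + 8\right) + g = \left(-5\right) 6 + g = -30 + g$)
$o{\left(u \right)} = 2 u$ ($o{\left(u \right)} = u + u = 2 u$)
$o{\left(y{\left(\frac{1}{14} \right)} \right)} + v{\left(-169 \right)} = 2 \left(-30 + \frac{1}{14}\right) - 154 = 2 \left(- \frac{419}{14}\right) - 154 = - \frac{419}{7} - 154 = - \frac{1497}{7}$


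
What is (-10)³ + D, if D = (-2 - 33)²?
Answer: 225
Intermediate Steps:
D = 1225 (D = (-35)² = 1225)
(-10)³ + D = (-10)³ + 1225 = -1000 + 1225 = 225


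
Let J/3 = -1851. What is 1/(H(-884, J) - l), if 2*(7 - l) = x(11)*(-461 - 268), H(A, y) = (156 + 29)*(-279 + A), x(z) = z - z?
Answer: -1/215162 ≈ -4.6477e-6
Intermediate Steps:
J = -5553 (J = 3*(-1851) = -5553)
x(z) = 0
H(A, y) = -51615 + 185*A (H(A, y) = 185*(-279 + A) = -51615 + 185*A)
l = 7 (l = 7 - 0*(-461 - 268) = 7 - 0*(-729) = 7 - ½*0 = 7 + 0 = 7)
1/(H(-884, J) - l) = 1/((-51615 + 185*(-884)) - 1*7) = 1/((-51615 - 163540) - 7) = 1/(-215155 - 7) = 1/(-215162) = -1/215162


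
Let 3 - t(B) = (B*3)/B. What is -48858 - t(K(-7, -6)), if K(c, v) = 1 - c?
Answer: -48858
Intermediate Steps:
t(B) = 0 (t(B) = 3 - B*3/B = 3 - 3*B/B = 3 - 1*3 = 3 - 3 = 0)
-48858 - t(K(-7, -6)) = -48858 - 1*0 = -48858 + 0 = -48858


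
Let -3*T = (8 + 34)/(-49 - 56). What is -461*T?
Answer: -922/15 ≈ -61.467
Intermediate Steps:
T = 2/15 (T = -(8 + 34)/(3*(-49 - 56)) = -14/(-105) = -14*(-1)/105 = -1/3*(-2/5) = 2/15 ≈ 0.13333)
-461*T = -461*2/15 = -922/15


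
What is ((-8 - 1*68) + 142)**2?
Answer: 4356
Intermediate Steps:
((-8 - 1*68) + 142)**2 = ((-8 - 68) + 142)**2 = (-76 + 142)**2 = 66**2 = 4356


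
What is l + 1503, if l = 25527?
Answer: 27030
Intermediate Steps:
l + 1503 = 25527 + 1503 = 27030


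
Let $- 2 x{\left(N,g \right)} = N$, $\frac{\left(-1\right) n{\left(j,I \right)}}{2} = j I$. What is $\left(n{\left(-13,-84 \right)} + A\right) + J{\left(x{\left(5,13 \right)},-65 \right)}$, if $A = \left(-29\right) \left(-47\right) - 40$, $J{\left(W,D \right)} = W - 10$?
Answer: $- \frac{1747}{2} \approx -873.5$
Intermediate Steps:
$n{\left(j,I \right)} = - 2 I j$ ($n{\left(j,I \right)} = - 2 j I = - 2 I j$)
$x{\left(N,g \right)} = - \frac{N}{2}$
$J{\left(W,D \right)} = -10 + W$ ($J{\left(W,D \right)} = W - 10 = -10 + W$)
$A = 1323$ ($A = 1363 - 40 = 1323$)
$\left(n{\left(-13,-84 \right)} + A\right) + J{\left(x{\left(5,13 \right)},-65 \right)} = \left(\left(-2\right) \left(-84\right) \left(-13\right) + 1323\right) - \frac{25}{2} = \left(-2184 + 1323\right) - \frac{25}{2} = -861 - \frac{25}{2} = - \frac{1747}{2}$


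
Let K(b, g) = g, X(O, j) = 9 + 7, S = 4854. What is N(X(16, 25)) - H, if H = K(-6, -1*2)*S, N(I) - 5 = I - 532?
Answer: 9197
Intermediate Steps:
X(O, j) = 16
N(I) = -527 + I (N(I) = 5 + (I - 532) = 5 + (-532 + I) = -527 + I)
H = -9708 (H = -1*2*4854 = -2*4854 = -9708)
N(X(16, 25)) - H = (-527 + 16) - 1*(-9708) = -511 + 9708 = 9197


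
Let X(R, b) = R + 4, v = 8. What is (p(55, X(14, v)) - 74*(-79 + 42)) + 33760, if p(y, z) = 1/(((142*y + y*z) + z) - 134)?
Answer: 316948633/8684 ≈ 36498.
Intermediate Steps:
X(R, b) = 4 + R
p(y, z) = 1/(-134 + z + 142*y + y*z) (p(y, z) = 1/((z + 142*y + y*z) - 134) = 1/(-134 + z + 142*y + y*z))
(p(55, X(14, v)) - 74*(-79 + 42)) + 33760 = (1/(-134 + (4 + 14) + 142*55 + 55*(4 + 14)) - 74*(-79 + 42)) + 33760 = (1/(-134 + 18 + 7810 + 55*18) - 74*(-37)) + 33760 = (1/(-134 + 18 + 7810 + 990) + 2738) + 33760 = (1/8684 + 2738) + 33760 = 23776793/8684 + 33760 = 316948633/8684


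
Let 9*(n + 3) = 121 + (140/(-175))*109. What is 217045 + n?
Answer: 9767059/45 ≈ 2.1705e+5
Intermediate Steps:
n = 34/45 (n = -3 + (121 + (140/(-175))*109)/9 = -3 + (121 + (140*(-1/175))*109)/9 = -3 + (121 - 4/5*109)/9 = -3 + (121 - 436/5)/9 = -3 + (1/9)*(169/5) = -3 + 169/45 = 34/45 ≈ 0.75556)
217045 + n = 217045 + 34/45 = 9767059/45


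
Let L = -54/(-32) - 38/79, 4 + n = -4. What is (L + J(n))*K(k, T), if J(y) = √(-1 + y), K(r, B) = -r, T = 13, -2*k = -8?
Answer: -1525/316 - 12*I ≈ -4.826 - 12.0*I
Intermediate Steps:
k = 4 (k = -½*(-8) = 4)
n = -8 (n = -4 - 4 = -8)
L = 1525/1264 (L = -54*(-1/32) - 38*1/79 = 27/16 - 38/79 = 1525/1264 ≈ 1.2065)
(L + J(n))*K(k, T) = (1525/1264 + √(-1 - 8))*(-1*4) = (1525/1264 + √(-9))*(-4) = (1525/1264 + 3*I)*(-4) = -1525/316 - 12*I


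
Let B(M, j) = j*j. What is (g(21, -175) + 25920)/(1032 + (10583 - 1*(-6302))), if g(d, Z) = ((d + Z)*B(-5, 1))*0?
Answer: 25920/17917 ≈ 1.4467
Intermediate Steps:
B(M, j) = j²
g(d, Z) = 0 (g(d, Z) = ((d + Z)*1²)*0 = ((Z + d)*1)*0 = (Z + d)*0 = 0)
(g(21, -175) + 25920)/(1032 + (10583 - 1*(-6302))) = (0 + 25920)/(1032 + (10583 - 1*(-6302))) = 25920/(1032 + (10583 + 6302)) = 25920/(1032 + 16885) = 25920/17917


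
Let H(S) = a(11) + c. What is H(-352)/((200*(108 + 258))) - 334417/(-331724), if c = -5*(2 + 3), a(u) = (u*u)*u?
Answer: 3114069493/3035274600 ≈ 1.0260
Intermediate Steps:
a(u) = u³ (a(u) = u²*u = u³)
c = -25 (c = -5*5 = -25)
H(S) = 1306 (H(S) = 11³ - 25 = 1331 - 25 = 1306)
H(-352)/((200*(108 + 258))) - 334417/(-331724) = 1306/((200*(108 + 258))) - 334417/(-331724) = 1306/((200*366)) - 334417*(-1/331724) = 1306/73200 + 334417/331724 = 1306*(1/73200) + 334417/331724 = 653/36600 + 334417/331724 = 3114069493/3035274600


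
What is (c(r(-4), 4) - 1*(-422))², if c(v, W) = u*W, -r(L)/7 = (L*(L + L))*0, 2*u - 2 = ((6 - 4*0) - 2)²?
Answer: 209764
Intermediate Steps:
u = 9 (u = 1 + ((6 - 4*0) - 2)²/2 = 1 + ((6 + 0) - 2)²/2 = 1 + (6 - 2)²/2 = 1 + (½)*4² = 1 + (½)*16 = 1 + 8 = 9)
r(L) = 0 (r(L) = -7*L*(L + L)*0 = -7*L*(2*L)*0 = -7*2*L²*0 = -7*0 = 0)
c(v, W) = 9*W
(c(r(-4), 4) - 1*(-422))² = (9*4 - 1*(-422))² = (36 + 422)² = 458² = 209764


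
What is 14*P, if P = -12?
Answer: -168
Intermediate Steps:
14*P = 14*(-12) = -168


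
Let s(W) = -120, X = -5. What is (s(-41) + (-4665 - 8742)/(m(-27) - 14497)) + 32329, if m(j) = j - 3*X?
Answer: 467333788/14509 ≈ 32210.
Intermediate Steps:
m(j) = 15 + j (m(j) = j - 3*(-5) = j + 15 = 15 + j)
(s(-41) + (-4665 - 8742)/(m(-27) - 14497)) + 32329 = (-120 + (-4665 - 8742)/((15 - 27) - 14497)) + 32329 = (-120 - 13407/(-12 - 14497)) + 32329 = (-120 - 13407/(-14509)) + 32329 = (-120 - 13407*(-1/14509)) + 32329 = (-120 + 13407/14509) + 32329 = -1727673/14509 + 32329 = 467333788/14509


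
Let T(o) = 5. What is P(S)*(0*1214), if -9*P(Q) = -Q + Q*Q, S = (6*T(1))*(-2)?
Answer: 0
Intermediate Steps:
S = -60 (S = (6*5)*(-2) = 30*(-2) = -60)
P(Q) = -Q**2/9 + Q/9 (P(Q) = -(-Q + Q*Q)/9 = -(-Q + Q**2)/9 = -(Q**2 - Q)/9 = -Q**2/9 + Q/9)
P(S)*(0*1214) = ((1/9)*(-60)*(1 - 1*(-60)))*(0*1214) = ((1/9)*(-60)*(1 + 60))*0 = ((1/9)*(-60)*61)*0 = -1220/3*0 = 0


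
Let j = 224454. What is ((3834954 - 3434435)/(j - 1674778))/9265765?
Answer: -400519/13438361357860 ≈ -2.9804e-8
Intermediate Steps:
((3834954 - 3434435)/(j - 1674778))/9265765 = ((3834954 - 3434435)/(224454 - 1674778))/9265765 = (400519/(-1450324))*(1/9265765) = (400519*(-1/1450324))*(1/9265765) = -400519/1450324*1/9265765 = -400519/13438361357860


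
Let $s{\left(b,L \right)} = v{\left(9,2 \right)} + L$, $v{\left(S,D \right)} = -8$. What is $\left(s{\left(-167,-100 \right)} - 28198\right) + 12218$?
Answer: $-16088$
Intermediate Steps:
$s{\left(b,L \right)} = -8 + L$
$\left(s{\left(-167,-100 \right)} - 28198\right) + 12218 = \left(\left(-8 - 100\right) - 28198\right) + 12218 = \left(-108 - 28198\right) + 12218 = -28306 + 12218 = -16088$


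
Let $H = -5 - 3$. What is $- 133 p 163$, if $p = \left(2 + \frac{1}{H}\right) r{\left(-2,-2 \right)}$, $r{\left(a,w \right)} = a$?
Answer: $\frac{325185}{4} \approx 81296.0$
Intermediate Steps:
$H = -8$ ($H = -5 - 3 = -8$)
$p = - \frac{15}{4}$ ($p = \left(2 + \frac{1}{-8}\right) \left(-2\right) = \left(2 - \frac{1}{8}\right) \left(-2\right) = \frac{15}{8} \left(-2\right) = - \frac{15}{4} \approx -3.75$)
$- 133 p 163 = \left(-133\right) \left(- \frac{15}{4}\right) 163 = \frac{1995}{4} \cdot 163 = \frac{325185}{4}$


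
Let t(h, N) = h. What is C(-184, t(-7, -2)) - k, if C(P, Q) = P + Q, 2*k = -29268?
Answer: 14443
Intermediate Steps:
k = -14634 (k = (½)*(-29268) = -14634)
C(-184, t(-7, -2)) - k = (-184 - 7) - 1*(-14634) = -191 + 14634 = 14443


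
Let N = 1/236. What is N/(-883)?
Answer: -1/208388 ≈ -4.7987e-6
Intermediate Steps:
N = 1/236 ≈ 0.0042373
N/(-883) = (1/236)/(-883) = (1/236)*(-1/883) = -1/208388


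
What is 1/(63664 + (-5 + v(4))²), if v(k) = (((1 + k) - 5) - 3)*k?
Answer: 1/63953 ≈ 1.5636e-5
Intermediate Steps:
v(k) = k*(-7 + k) (v(k) = ((-4 + k) - 3)*k = (-7 + k)*k = k*(-7 + k))
1/(63664 + (-5 + v(4))²) = 1/(63664 + (-5 + 4*(-7 + 4))²) = 1/(63664 + (-5 + 4*(-3))²) = 1/(63664 + (-5 - 12)²) = 1/(63664 + (-17)²) = 1/(63664 + 289) = 1/63953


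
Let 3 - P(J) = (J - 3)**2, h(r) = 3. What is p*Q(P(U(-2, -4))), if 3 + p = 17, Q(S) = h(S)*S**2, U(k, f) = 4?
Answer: 168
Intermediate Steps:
P(J) = 3 - (-3 + J)**2 (P(J) = 3 - (J - 3)**2 = 3 - (-3 + J)**2)
Q(S) = 3*S**2
p = 14 (p = -3 + 17 = 14)
p*Q(P(U(-2, -4))) = 14*(3*(3 - (-3 + 4)**2)**2) = 14*(3*(3 - 1*1**2)**2) = 14*(3*(3 - 1*1)**2) = 14*(3*(3 - 1)**2) = 14*(3*2**2) = 14*(3*4) = 14*12 = 168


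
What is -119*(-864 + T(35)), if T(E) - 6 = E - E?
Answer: 102102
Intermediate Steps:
T(E) = 6 (T(E) = 6 + (E - E) = 6 + 0 = 6)
-119*(-864 + T(35)) = -119*(-864 + 6) = -119*(-858) = 102102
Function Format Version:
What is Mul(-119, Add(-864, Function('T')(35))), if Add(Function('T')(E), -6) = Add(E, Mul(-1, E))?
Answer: 102102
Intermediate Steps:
Function('T')(E) = 6 (Function('T')(E) = Add(6, Add(E, Mul(-1, E))) = Add(6, 0) = 6)
Mul(-119, Add(-864, Function('T')(35))) = Mul(-119, Add(-864, 6)) = Mul(-119, -858) = 102102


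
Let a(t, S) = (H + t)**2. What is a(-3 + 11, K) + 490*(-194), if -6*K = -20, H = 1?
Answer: -94979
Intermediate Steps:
K = 10/3 (K = -1/6*(-20) = 10/3 ≈ 3.3333)
a(t, S) = (1 + t)**2
a(-3 + 11, K) + 490*(-194) = (1 + (-3 + 11))**2 + 490*(-194) = (1 + 8)**2 - 95060 = 9**2 - 95060 = 81 - 95060 = -94979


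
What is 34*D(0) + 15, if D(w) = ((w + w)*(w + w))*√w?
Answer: 15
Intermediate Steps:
D(w) = 4*w^(5/2) (D(w) = ((2*w)*(2*w))*√w = (4*w²)*√w = 4*w^(5/2))
34*D(0) + 15 = 34*(4*0^(5/2)) + 15 = 34*(4*0) + 15 = 34*0 + 15 = 0 + 15 = 15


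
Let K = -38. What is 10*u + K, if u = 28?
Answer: 242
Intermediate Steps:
10*u + K = 10*28 - 38 = 280 - 38 = 242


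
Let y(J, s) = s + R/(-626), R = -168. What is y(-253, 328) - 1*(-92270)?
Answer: 28983258/313 ≈ 92598.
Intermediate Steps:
y(J, s) = 84/313 + s (y(J, s) = s - 168/(-626) = s - 168*(-1/626) = s + 84/313 = 84/313 + s)
y(-253, 328) - 1*(-92270) = (84/313 + 328) - 1*(-92270) = 102748/313 + 92270 = 28983258/313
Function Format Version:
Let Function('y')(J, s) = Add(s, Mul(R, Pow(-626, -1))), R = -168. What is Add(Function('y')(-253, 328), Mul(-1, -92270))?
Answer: Rational(28983258, 313) ≈ 92598.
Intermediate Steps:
Function('y')(J, s) = Add(Rational(84, 313), s) (Function('y')(J, s) = Add(s, Mul(-168, Pow(-626, -1))) = Add(s, Mul(-168, Rational(-1, 626))) = Add(s, Rational(84, 313)) = Add(Rational(84, 313), s))
Add(Function('y')(-253, 328), Mul(-1, -92270)) = Add(Add(Rational(84, 313), 328), Mul(-1, -92270)) = Add(Rational(102748, 313), 92270) = Rational(28983258, 313)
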